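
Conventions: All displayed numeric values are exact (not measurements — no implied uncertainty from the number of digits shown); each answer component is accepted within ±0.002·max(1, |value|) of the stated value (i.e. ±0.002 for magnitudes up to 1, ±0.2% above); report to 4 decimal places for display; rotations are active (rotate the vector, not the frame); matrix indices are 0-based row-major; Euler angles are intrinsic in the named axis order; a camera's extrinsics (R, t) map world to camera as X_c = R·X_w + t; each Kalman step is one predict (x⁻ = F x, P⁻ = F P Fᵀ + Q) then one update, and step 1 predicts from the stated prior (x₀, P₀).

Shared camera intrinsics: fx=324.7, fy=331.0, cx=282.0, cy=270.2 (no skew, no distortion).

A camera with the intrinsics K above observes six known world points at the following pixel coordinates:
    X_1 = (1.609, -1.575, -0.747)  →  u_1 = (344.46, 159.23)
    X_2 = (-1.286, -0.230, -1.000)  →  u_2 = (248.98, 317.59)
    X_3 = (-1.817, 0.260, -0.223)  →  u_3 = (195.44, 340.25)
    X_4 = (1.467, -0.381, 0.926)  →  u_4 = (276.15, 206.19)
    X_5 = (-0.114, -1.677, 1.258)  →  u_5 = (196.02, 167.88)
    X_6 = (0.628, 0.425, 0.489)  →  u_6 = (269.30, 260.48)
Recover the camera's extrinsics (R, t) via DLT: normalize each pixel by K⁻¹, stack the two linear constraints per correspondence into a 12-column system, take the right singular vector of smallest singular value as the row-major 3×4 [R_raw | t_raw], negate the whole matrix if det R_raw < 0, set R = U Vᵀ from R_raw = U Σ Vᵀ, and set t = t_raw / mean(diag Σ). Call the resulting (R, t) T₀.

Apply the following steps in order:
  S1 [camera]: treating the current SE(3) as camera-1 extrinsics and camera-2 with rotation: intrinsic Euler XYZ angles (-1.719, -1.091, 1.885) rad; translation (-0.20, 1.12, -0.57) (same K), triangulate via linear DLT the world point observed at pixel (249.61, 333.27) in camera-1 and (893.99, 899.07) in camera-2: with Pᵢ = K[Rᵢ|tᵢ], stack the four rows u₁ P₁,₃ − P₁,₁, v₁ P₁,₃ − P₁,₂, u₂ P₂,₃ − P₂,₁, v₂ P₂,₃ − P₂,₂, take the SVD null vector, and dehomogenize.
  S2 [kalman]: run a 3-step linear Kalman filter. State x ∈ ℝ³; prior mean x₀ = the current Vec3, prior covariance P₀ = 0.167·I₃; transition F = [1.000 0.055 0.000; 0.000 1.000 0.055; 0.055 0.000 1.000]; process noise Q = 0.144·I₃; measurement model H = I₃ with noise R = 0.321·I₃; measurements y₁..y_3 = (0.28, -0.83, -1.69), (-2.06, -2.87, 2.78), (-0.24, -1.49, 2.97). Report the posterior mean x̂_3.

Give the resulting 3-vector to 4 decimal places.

source (pnp_recover): camera pose = R=[0.6545 0.0976 -0.7498; -0.4867 0.8132 -0.3190; 0.5786 0.5737 0.5797], t=(-0.3601, -0.0899, 6.1209)
after S1 (triangulate): (-1.6313, -0.4659, -1.4213)
after S2 (kf_track): (-0.8429, -1.5775, 1.6582)

result = (-0.8429, -1.5775, 1.6582)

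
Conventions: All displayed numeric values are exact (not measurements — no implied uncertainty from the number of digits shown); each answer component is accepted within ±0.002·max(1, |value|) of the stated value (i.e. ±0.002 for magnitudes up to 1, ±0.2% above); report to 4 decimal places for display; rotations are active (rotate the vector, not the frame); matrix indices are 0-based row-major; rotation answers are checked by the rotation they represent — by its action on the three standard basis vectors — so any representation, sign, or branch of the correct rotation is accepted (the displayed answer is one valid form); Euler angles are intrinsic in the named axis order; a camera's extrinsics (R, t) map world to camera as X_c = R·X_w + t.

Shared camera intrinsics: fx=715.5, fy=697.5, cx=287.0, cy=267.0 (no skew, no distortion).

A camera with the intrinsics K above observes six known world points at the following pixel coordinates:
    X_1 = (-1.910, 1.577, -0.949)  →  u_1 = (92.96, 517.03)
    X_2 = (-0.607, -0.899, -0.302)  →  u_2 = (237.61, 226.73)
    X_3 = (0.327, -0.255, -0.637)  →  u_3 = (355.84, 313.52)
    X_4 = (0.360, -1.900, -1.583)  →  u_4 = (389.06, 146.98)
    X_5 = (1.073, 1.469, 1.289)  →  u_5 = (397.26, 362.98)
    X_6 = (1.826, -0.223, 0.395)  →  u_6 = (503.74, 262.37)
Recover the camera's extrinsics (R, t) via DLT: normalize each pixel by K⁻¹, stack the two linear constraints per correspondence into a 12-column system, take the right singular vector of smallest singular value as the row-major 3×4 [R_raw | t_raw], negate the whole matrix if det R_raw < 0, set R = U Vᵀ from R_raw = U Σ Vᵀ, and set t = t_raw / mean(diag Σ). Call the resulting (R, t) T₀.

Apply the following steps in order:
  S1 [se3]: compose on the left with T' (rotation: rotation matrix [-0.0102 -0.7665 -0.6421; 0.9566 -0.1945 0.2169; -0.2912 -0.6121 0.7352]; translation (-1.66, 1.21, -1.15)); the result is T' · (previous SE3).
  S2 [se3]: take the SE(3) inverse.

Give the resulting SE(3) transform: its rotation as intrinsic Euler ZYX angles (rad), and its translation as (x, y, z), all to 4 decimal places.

source (pnp_recover): camera pose = R=[0.9997 0.0057 -0.0220; -0.0144 0.9077 -0.4193; 0.0175 0.4195 0.9076], t=(0.2100, 0.3500, 6.3901)
after S1 (compose_se3): R=[-0.0104 -0.9652 -0.2612; 0.9630 -0.0801 0.2574; -0.2694 -0.2489 0.9303], t=(-6.0339, 2.7290, 3.2729)
after S2 (invert_se3): R=[-0.0104 0.9630 -0.2694; -0.9652 -0.0801 -0.2489; -0.2612 0.2574 0.9303], t=(-1.8092, -4.7911, -5.3234)

rotation (euler_zyx) = (-1.5816, 0.2643, 0.2699), translation = (-1.8092, -4.7911, -5.3234)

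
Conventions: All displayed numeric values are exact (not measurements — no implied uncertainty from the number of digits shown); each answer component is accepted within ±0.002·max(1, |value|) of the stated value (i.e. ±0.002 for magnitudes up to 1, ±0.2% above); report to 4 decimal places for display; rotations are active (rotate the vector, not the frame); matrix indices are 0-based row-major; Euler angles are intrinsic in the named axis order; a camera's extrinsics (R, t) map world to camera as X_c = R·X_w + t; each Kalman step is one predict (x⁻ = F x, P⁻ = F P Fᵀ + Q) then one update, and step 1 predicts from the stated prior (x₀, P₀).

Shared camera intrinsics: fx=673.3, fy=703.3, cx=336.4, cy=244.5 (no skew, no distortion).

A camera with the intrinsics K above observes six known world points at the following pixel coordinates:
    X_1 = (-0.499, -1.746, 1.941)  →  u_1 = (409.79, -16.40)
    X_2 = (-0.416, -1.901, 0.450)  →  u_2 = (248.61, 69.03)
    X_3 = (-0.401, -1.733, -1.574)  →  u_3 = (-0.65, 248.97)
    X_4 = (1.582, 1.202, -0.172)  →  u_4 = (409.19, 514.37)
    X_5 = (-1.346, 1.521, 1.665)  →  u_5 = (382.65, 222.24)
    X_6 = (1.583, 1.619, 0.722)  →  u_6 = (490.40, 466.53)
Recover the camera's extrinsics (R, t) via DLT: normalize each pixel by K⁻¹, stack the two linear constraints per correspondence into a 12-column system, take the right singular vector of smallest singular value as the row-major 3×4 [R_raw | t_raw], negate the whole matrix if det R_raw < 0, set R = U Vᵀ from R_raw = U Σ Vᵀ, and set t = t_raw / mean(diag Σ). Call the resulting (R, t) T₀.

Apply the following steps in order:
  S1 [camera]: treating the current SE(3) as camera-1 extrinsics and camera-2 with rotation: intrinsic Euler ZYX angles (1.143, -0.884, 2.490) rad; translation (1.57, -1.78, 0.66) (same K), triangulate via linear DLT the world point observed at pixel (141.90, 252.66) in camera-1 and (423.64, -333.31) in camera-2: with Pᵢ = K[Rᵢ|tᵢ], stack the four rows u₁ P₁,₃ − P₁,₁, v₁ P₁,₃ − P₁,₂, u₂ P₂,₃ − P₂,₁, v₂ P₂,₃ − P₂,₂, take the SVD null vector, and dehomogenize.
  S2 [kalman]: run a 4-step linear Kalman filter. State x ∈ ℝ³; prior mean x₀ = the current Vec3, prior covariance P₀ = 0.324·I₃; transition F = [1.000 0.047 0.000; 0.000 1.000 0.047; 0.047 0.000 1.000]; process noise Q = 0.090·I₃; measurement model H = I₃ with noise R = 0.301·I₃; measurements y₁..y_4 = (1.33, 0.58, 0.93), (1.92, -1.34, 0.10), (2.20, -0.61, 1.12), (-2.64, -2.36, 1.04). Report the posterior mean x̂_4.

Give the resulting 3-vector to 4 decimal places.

source (pnp_recover): camera pose = R=[0.5500 0.2078 0.8089; 0.5670 0.6182 -0.5444; -0.6132 0.7580 0.2222], t=(-0.3599, 0.4700, 5.8398)
after S1 (triangulate): (0.3276, -1.7087, -0.8246)
after S2 (kf_track): (-0.1616, -1.4268, 0.7957)

result = (-0.1616, -1.4268, 0.7957)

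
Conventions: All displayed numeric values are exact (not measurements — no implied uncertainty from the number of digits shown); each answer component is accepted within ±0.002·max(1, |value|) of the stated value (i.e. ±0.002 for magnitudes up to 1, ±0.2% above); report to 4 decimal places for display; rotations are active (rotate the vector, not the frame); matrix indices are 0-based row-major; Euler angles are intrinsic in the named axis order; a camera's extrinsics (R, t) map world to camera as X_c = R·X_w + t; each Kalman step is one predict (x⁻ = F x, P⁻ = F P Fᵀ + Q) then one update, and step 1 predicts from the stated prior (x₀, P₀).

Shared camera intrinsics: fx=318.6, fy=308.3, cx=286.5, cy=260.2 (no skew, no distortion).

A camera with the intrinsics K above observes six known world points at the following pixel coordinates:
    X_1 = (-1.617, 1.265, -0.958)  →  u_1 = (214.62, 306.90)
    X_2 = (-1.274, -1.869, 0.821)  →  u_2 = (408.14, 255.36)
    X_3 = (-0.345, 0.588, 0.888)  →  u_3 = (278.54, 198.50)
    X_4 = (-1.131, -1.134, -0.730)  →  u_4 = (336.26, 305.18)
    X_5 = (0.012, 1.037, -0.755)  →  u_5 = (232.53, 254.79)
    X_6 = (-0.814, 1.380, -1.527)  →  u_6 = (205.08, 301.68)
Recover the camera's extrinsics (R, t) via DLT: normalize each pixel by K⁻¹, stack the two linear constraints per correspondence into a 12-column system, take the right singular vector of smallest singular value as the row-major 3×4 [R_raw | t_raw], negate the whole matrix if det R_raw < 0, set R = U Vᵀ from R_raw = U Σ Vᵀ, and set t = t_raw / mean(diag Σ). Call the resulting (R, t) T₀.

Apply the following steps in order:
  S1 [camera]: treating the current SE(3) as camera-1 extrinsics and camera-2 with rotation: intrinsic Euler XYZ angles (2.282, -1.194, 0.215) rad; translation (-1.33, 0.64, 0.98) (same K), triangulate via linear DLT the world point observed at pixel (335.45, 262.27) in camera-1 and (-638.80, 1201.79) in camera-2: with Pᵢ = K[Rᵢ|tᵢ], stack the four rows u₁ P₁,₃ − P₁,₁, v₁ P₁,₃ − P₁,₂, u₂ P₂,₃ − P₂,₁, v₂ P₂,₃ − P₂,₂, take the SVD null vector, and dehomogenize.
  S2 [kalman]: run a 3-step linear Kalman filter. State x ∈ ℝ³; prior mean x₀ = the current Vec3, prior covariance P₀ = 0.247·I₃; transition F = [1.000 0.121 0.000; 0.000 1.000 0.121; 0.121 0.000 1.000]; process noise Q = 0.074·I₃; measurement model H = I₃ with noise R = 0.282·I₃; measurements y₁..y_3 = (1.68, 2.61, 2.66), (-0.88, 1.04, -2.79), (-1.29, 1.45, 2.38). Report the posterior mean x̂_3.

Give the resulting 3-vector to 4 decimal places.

source (pnp_recover): camera pose = R=[-0.1231 -0.9338 0.3360; -0.5154 -0.2292 -0.8257; 0.8481 -0.2749 -0.4530], t=(0.0596, -0.4995, 6.7968)
after S1 (triangulate): (-0.7662, -0.8593, 0.0601)
after S2 (kf_track): (-0.4296, 1.2122, 0.7295)

result = (-0.4296, 1.2122, 0.7295)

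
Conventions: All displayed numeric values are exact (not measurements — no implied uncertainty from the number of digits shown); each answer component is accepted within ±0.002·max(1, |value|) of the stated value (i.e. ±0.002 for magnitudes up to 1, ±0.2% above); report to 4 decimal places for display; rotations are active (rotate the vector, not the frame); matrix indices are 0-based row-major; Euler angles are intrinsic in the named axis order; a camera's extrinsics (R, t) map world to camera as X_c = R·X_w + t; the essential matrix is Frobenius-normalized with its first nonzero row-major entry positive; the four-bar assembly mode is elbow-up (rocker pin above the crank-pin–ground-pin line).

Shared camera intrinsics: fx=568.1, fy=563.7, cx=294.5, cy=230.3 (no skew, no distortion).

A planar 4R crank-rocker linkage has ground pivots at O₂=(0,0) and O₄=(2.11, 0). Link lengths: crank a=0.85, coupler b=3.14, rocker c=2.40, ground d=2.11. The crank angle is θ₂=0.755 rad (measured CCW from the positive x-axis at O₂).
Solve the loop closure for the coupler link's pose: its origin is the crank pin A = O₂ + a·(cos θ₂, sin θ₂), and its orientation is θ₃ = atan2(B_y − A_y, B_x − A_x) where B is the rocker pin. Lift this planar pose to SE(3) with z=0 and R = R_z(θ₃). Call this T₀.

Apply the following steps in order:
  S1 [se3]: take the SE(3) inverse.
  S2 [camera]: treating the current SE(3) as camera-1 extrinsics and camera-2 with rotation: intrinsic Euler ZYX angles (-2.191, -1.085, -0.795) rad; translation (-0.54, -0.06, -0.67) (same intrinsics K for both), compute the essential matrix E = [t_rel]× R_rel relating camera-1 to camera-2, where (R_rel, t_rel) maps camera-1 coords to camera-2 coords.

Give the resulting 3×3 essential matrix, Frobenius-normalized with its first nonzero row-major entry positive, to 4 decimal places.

matrix = [0.5087 -0.2501 0.1614; -0.2792 0.3374 0.0697; -0.2142 -0.4200 -0.4834]

source (fourbar_fk): coupler pose = R=[0.8898 -0.4564 0.0000; 0.4564 0.8898 0.0000; 0.0000 0.0000 1.0000], t=(0.6190, 0.5825, 0.0000)
after S1 (invert_se3): R=[0.8898 0.4564 0.0000; -0.4564 0.8898 0.0000; 0.0000 0.0000 1.0000], t=(-0.8166, -0.2358, 0.0000)
after S2 (essential): [0.5087 -0.2501 0.1614; -0.2792 0.3374 0.0697; -0.2142 -0.4200 -0.4834]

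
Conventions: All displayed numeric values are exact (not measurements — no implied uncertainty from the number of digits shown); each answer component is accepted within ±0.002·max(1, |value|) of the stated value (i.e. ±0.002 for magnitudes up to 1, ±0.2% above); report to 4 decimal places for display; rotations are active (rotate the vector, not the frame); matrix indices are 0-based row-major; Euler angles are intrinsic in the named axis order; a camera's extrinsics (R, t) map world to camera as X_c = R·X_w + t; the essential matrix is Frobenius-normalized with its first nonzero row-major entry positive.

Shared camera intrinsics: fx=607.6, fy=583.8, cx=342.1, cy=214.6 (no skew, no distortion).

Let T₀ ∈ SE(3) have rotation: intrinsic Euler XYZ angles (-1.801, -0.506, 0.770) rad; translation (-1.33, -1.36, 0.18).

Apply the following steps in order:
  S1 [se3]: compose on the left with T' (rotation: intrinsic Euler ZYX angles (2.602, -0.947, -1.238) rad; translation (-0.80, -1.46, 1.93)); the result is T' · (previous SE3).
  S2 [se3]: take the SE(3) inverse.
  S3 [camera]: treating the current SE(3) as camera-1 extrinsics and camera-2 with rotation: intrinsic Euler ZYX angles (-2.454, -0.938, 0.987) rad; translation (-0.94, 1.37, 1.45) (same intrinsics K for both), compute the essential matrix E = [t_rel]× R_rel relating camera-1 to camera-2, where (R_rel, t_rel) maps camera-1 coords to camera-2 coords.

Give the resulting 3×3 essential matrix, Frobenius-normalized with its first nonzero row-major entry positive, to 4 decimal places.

after S1 (compose_se3): R=[-0.2679 0.8723 -0.4090; 0.9260 0.3503 0.1405; 0.2659 -0.3411 -0.9016], t=(0.9434, -2.1845, 1.6356)
after S2 (invert_se3): R=[-0.2679 0.9260 0.2659; 0.8723 0.3503 -0.3411; -0.4090 0.1405 -0.9016], t=(1.8408, 0.5002, 2.1676)
after S3 (essential): [0.0376 0.4537 -0.0402; 0.3976 0.4051 -0.1792; -0.5230 0.3587 0.1859]

matrix = [0.0376 0.4537 -0.0402; 0.3976 0.4051 -0.1792; -0.5230 0.3587 0.1859]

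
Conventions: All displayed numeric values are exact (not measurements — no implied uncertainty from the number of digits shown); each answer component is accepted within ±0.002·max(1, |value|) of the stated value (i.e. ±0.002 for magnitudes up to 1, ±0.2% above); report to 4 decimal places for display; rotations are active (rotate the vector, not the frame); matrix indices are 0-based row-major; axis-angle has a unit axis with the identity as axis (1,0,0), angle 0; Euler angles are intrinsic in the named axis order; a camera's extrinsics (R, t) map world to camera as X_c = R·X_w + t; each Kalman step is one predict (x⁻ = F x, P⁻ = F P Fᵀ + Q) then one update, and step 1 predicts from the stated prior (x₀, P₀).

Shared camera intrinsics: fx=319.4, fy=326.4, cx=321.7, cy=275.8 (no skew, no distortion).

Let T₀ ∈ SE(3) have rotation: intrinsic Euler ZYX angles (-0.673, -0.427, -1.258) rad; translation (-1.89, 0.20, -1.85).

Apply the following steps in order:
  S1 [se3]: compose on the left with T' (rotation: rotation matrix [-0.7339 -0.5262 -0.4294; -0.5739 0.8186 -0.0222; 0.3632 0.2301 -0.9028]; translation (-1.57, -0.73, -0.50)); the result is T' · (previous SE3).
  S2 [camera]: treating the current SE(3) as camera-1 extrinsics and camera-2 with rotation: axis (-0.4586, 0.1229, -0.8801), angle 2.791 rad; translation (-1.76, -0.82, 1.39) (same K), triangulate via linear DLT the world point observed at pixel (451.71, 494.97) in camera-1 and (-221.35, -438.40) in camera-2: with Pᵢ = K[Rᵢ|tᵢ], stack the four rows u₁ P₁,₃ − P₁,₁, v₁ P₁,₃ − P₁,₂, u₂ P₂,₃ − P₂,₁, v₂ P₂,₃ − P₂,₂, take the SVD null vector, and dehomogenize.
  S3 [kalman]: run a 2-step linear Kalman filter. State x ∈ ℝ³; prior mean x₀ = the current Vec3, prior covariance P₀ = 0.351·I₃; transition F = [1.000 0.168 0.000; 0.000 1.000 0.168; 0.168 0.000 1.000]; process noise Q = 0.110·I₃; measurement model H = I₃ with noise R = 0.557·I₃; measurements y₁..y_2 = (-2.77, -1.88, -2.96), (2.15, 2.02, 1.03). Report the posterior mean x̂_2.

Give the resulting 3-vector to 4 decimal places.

after S1 (compose_se3): R=[-0.4017 0.0076 -0.9158; -0.8821 -0.2718 0.3847; -0.2460 0.9623 0.1159], t=(0.5063, 0.5595, 0.5298)
after S2 (triangulate): (-0.7679, 0.8851, 0.1893)
after S3 (kf_track): (-0.0516, 0.6063, -0.3925)

result = (-0.0516, 0.6063, -0.3925)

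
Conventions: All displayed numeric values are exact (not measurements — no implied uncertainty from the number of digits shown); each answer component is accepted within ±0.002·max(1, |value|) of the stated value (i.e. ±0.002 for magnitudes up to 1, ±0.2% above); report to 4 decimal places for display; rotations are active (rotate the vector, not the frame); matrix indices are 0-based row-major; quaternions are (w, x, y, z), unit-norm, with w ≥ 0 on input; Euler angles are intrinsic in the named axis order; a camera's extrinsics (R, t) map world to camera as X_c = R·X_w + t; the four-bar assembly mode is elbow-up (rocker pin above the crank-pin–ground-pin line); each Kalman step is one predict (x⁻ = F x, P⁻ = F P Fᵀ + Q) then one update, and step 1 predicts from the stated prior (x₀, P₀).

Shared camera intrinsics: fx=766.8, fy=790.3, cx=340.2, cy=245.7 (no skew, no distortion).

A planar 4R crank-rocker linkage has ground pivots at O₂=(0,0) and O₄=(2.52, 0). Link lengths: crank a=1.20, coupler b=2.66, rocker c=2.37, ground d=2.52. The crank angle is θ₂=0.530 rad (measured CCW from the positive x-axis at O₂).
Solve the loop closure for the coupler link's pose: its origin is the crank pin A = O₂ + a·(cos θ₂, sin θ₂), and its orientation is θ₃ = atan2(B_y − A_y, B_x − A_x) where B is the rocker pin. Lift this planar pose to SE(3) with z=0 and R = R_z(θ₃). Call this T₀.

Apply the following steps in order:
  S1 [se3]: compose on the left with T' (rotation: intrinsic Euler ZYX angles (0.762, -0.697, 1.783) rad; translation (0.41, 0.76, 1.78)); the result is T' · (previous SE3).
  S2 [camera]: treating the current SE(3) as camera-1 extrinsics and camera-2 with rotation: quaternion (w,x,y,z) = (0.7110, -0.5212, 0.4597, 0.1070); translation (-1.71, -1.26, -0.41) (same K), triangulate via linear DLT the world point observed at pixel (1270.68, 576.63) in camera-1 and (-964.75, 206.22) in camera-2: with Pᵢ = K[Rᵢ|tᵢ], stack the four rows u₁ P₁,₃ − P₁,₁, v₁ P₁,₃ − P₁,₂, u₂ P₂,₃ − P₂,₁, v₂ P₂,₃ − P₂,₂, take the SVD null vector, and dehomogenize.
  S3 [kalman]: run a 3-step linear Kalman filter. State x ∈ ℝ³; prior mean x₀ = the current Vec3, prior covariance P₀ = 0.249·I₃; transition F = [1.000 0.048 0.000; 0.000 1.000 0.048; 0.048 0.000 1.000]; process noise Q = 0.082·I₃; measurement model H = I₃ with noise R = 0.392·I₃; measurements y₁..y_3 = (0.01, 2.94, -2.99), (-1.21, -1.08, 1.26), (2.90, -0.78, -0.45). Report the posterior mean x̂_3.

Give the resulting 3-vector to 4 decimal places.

result = (0.5223, -0.1059, -0.1681)

source (fourbar_fk): coupler pose = R=[0.7707 -0.6372 0.0000; 0.6372 0.7707 0.0000; 0.0000 0.0000 1.0000], t=(1.0354, 0.6066, 0.0000)
after S1 (compose_se3): R=[0.2309 -0.5913 0.7727; 0.0348 -0.7886 -0.6139; 0.9724 0.1687 -0.1615], t=(0.7971, 0.9528, 2.8993)
after S2 (triangulate): (-1.3953, -0.4048, 1.1095)
after S3 (kf_track): (0.5223, -0.1059, -0.1681)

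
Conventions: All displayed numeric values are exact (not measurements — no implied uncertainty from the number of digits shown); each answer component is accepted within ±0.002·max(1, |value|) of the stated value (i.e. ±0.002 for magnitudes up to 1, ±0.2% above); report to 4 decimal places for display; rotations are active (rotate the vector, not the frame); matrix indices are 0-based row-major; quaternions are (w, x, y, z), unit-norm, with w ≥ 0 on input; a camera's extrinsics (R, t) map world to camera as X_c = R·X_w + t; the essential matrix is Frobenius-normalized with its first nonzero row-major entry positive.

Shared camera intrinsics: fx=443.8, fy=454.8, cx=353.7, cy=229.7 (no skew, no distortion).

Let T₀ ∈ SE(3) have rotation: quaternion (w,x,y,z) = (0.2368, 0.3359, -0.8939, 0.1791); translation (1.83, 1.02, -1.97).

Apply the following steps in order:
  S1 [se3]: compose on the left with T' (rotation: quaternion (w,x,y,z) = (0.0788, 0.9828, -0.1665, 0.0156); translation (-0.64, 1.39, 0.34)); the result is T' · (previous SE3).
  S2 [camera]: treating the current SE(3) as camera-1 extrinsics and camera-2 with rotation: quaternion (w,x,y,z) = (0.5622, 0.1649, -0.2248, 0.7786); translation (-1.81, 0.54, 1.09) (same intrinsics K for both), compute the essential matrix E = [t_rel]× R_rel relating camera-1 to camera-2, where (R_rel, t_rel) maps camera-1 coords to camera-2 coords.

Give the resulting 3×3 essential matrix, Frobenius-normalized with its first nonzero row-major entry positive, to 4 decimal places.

matrix = [0.1007 -0.4894 -0.2107; 0.0077 -0.4482 -0.1093; 0.4986 0.2166 -0.4445]

after S1 (compose_se3): R=[-0.4527 -0.8819 -0.1317; 0.6087 -0.4136 0.6770; -0.6515 0.2263 0.7241], t=(0.7426, 0.1602, 2.5414)
after S2 (essential): [0.1007 -0.4894 -0.2107; 0.0077 -0.4482 -0.1093; 0.4986 0.2166 -0.4445]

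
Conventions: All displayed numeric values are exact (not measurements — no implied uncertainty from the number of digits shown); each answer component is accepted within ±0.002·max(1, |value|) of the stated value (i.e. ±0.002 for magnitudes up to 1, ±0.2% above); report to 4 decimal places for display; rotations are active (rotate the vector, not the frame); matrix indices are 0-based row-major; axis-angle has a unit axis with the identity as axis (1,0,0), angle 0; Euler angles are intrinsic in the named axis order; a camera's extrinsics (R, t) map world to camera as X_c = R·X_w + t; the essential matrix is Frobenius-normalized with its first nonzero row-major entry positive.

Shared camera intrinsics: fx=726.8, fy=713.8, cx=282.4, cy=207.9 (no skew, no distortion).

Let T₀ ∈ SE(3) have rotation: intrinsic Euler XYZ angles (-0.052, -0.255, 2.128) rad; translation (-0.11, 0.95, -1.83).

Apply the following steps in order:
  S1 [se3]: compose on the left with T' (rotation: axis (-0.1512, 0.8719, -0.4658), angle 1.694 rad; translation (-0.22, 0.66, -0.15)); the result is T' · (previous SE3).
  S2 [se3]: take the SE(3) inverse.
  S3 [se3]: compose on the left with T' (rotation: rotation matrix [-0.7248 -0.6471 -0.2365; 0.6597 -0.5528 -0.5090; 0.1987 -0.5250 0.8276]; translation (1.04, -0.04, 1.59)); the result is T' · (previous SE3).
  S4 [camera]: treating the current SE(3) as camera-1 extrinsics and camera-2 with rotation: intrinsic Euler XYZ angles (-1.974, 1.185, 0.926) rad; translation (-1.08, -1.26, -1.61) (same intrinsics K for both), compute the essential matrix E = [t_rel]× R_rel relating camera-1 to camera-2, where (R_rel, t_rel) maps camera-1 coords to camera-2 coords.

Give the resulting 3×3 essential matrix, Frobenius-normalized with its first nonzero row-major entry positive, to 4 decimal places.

matrix = [0.1788 -0.0315 -0.5524; 0.4757 0.2669 -0.1659; 0.3145 0.3077 0.3785]

after S1 (compose_se3): R=[0.1465 -0.2655 0.9529; 0.9808 0.1642 -0.1050; -0.1286 0.9500 0.2845], t=(-1.6390, 1.9813, -0.8602)
after S2 (invert_se3): R=[0.1465 0.9808 -0.1286; -0.2655 0.1642 0.9500; 0.9529 -0.1050 0.2845], t=(-1.8138, 0.0567, 2.0145)
after S3 (compose_se3): R=[-0.1597 -0.7923 -0.5888; -0.2417 0.6097 -0.7549; 0.9571 0.0218 -0.2889], t=(1.8415, -2.2935, 2.8671)
after S4 (essential): [0.1788 -0.0315 -0.5524; 0.4757 0.2669 -0.1659; 0.3145 0.3077 0.3785]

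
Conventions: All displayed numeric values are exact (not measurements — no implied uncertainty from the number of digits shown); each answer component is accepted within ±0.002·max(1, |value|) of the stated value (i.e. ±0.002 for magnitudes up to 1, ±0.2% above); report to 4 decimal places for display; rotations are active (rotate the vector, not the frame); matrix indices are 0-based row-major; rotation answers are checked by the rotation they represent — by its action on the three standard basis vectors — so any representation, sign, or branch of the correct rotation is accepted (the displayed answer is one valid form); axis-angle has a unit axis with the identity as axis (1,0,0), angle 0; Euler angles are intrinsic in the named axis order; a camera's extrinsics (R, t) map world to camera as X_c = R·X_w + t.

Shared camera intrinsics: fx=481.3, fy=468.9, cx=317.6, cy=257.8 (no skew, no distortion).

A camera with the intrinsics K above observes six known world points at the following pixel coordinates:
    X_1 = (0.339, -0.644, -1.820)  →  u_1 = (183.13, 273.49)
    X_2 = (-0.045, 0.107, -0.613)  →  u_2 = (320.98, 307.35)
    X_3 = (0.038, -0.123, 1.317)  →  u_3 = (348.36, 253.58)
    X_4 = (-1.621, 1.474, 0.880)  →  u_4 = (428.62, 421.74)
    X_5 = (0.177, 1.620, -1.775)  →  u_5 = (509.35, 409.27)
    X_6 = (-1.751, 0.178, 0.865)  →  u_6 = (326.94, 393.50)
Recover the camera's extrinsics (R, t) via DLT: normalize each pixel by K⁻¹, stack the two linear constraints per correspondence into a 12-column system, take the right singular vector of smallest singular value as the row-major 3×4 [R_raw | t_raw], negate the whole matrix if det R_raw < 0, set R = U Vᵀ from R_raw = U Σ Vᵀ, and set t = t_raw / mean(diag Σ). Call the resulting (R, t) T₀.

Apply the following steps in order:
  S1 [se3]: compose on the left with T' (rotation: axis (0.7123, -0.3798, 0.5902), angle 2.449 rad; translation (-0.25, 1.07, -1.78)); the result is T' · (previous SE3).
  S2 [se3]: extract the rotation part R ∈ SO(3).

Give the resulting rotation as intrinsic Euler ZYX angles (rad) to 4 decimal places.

source (pnp_recover): camera pose = R=[0.2375 0.9271 0.2900; -0.9345 0.2996 -0.1925; -0.2653 -0.2253 0.9375], t=(0.1200, 0.2700, 4.9602)
after S1 (compose_se3): R=[0.6970 -0.2503 0.6719; 0.6823 -0.0566 -0.7289; 0.2205 0.9665 0.1313], t=(2.0215, -3.3049, -2.4054)
after S2 (rot_of_se3): [0.6970 -0.2503 0.6719; 0.6823 -0.0566 -0.7289; 0.2205 0.9665 0.1313]

rotation (euler_zyx) = (0.7747, -0.2223, 1.4357)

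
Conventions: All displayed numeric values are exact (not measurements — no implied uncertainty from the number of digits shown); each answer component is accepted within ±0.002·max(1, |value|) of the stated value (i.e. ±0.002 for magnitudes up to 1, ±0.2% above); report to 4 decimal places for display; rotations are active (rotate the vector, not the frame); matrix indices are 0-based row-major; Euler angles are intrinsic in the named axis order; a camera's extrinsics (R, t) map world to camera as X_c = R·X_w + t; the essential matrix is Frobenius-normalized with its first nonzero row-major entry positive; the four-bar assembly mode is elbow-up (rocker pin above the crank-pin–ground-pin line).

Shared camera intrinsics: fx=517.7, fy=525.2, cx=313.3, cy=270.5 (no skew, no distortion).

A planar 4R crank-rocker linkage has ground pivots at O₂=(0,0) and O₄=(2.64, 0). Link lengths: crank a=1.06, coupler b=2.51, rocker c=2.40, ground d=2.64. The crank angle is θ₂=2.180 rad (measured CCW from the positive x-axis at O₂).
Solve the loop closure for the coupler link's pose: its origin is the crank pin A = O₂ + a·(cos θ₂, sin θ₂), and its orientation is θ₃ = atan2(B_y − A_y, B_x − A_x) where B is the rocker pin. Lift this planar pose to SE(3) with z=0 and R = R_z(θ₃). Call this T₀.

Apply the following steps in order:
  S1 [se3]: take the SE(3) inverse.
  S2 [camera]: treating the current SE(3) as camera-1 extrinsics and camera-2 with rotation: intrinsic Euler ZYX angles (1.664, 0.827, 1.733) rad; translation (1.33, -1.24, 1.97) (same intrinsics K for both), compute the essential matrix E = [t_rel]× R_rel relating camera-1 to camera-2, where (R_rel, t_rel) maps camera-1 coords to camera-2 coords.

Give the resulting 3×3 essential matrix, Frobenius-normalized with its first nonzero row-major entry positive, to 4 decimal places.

matrix = [0.5215 0.3738 -0.0385; -0.0828 0.2112 -0.6377; -0.2800 -0.1098 -0.1957]

source (fourbar_fk): coupler pose = R=[0.8620 -0.5070 0.0000; 0.5070 0.8620 0.0000; 0.0000 0.0000 1.0000], t=(-0.6065, 0.8693, 0.0000)
after S1 (invert_se3): R=[0.8620 0.5070 0.0000; -0.5070 0.8620 0.0000; 0.0000 0.0000 1.0000], t=(0.0821, -1.0568, 0.0000)
after S2 (essential): [0.5215 0.3738 -0.0385; -0.0828 0.2112 -0.6377; -0.2800 -0.1098 -0.1957]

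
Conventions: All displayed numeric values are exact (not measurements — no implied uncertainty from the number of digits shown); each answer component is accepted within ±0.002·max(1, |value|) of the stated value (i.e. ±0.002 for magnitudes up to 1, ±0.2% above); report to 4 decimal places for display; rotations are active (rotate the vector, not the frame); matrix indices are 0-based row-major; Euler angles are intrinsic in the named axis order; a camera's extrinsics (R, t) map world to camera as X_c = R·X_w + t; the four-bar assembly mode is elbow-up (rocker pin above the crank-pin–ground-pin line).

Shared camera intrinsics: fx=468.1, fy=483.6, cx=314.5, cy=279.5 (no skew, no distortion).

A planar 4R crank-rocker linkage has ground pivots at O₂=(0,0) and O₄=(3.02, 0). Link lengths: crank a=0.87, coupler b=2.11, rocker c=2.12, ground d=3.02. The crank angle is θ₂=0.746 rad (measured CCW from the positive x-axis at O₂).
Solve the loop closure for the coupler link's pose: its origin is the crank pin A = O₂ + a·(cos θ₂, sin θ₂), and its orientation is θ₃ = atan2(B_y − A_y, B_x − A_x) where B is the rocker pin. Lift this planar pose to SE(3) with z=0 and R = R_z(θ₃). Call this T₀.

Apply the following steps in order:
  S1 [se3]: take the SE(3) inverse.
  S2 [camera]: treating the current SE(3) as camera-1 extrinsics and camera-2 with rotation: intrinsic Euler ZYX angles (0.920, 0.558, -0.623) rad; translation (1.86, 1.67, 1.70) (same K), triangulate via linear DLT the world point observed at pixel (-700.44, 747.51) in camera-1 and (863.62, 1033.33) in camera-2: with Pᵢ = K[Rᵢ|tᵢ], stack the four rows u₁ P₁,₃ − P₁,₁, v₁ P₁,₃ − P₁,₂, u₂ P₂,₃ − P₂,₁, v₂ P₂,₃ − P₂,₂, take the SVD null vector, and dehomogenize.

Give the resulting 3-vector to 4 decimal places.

result = (0.3452, 0.5020, 0.1292)

source (fourbar_fk): coupler pose = R=[0.7568 -0.6536 0.0000; 0.6536 0.7568 0.0000; 0.0000 0.0000 1.0000], t=(0.6389, 0.5905, 0.0000)
after S1 (invert_se3): R=[0.7568 0.6536 0.0000; -0.6536 0.7568 0.0000; 0.0000 0.0000 1.0000], t=(-0.8695, -0.0293, 0.0000)
after S2 (triangulate): (0.3452, 0.5020, 0.1292)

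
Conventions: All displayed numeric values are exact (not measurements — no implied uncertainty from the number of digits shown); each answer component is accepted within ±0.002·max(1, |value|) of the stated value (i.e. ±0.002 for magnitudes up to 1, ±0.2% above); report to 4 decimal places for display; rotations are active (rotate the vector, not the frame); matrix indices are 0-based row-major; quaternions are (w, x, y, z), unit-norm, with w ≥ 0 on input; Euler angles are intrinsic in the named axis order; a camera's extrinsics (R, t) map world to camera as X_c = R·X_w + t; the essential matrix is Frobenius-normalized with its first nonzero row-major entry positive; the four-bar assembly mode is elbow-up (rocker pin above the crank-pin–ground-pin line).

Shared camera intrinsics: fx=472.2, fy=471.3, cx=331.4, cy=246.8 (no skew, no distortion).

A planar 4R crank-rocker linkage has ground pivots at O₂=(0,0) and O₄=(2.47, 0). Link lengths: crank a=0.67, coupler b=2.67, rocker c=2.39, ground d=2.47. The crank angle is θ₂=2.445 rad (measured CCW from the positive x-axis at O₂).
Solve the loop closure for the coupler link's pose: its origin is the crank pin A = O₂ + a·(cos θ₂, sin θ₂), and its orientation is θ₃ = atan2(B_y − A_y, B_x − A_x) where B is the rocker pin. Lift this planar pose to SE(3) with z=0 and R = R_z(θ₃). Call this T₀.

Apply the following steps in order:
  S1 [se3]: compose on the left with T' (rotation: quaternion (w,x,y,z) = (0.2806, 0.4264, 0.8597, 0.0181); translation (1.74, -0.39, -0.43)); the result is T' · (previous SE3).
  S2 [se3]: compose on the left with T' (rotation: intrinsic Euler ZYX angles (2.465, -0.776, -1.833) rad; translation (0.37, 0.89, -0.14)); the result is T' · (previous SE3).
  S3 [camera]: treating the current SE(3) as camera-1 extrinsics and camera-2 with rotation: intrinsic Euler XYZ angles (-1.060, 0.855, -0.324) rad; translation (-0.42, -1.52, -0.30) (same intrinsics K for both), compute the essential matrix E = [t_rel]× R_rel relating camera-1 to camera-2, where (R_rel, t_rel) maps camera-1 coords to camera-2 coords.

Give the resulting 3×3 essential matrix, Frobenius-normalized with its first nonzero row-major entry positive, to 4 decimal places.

matrix = [0.5238 0.0227 -0.0102; -0.4542 -0.1605 0.0833; 0.1393 -0.6037 0.3198]

source (fourbar_fk): coupler pose = R=[0.7539 -0.6569 0.0000; 0.6569 0.7539 0.0000; 0.0000 0.0000 1.0000], t=(-0.5139, 0.4299, 0.0000)
after S1 (compose_se3): R=[0.1139 0.8597 0.4979; 0.9780 -0.0090 -0.2082; -0.1745 0.5107 -0.8419], t=(2.2969, -0.4987, -0.0737)
after S2 (compose_se3): R=[-0.2903 -0.8563 0.4272; 0.7744 0.0520 0.6305; -0.5621 0.5139 0.6480], t=(-0.6711, 1.6516, 1.8263)
after S3 (essential): [0.5238 0.0227 -0.0102; -0.4542 -0.1605 0.0833; 0.1393 -0.6037 0.3198]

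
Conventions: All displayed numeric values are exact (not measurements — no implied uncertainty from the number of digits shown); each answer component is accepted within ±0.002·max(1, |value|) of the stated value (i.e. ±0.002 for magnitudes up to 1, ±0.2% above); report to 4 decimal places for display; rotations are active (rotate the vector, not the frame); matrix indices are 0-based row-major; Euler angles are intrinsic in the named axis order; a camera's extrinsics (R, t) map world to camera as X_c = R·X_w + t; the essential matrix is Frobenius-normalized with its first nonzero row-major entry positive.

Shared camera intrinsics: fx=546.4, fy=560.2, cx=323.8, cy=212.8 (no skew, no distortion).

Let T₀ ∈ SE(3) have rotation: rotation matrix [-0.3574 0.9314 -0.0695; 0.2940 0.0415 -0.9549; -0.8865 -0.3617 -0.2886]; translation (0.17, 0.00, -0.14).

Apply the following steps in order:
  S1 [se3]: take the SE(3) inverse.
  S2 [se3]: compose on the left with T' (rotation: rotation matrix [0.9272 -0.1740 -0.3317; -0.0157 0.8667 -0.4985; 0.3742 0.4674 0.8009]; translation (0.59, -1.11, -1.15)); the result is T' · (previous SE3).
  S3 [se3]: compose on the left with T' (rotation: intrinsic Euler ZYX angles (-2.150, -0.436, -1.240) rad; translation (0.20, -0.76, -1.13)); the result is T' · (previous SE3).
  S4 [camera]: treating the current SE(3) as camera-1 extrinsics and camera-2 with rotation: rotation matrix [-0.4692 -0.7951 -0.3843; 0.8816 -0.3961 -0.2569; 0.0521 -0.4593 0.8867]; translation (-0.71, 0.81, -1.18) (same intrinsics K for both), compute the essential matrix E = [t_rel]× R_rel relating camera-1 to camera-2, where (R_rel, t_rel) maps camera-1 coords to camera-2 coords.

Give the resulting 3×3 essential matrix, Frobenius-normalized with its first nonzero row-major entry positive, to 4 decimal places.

matrix = [0.3702 0.5216 -0.2985; -0.1952 -0.0758 -0.2895; -0.2922 -0.0692 -0.5328]

after S1 (invert_se3): R=[-0.3574 0.2940 -0.8865; 0.9314 0.0415 -0.3617; -0.0695 -0.9549 -0.2886], t=(-0.0634, -0.2090, -0.0286)
after S2 (compose_se3): R=[-0.4703 0.5821 -0.6633; 0.8475 0.5074 -0.1557; 0.2459 -0.6354 -0.7320], t=(0.5771, -1.2759, -1.2943)
after S3 (compose_se3): R=[0.4916 -0.8124 -0.3135; -0.1762 -0.4454 0.8778; -0.8528 -0.3762 -0.3621], t=(-1.2758, -0.0230, -0.1735)
after S4 (essential): [0.3702 0.5216 -0.2985; -0.1952 -0.0758 -0.2895; -0.2922 -0.0692 -0.5328]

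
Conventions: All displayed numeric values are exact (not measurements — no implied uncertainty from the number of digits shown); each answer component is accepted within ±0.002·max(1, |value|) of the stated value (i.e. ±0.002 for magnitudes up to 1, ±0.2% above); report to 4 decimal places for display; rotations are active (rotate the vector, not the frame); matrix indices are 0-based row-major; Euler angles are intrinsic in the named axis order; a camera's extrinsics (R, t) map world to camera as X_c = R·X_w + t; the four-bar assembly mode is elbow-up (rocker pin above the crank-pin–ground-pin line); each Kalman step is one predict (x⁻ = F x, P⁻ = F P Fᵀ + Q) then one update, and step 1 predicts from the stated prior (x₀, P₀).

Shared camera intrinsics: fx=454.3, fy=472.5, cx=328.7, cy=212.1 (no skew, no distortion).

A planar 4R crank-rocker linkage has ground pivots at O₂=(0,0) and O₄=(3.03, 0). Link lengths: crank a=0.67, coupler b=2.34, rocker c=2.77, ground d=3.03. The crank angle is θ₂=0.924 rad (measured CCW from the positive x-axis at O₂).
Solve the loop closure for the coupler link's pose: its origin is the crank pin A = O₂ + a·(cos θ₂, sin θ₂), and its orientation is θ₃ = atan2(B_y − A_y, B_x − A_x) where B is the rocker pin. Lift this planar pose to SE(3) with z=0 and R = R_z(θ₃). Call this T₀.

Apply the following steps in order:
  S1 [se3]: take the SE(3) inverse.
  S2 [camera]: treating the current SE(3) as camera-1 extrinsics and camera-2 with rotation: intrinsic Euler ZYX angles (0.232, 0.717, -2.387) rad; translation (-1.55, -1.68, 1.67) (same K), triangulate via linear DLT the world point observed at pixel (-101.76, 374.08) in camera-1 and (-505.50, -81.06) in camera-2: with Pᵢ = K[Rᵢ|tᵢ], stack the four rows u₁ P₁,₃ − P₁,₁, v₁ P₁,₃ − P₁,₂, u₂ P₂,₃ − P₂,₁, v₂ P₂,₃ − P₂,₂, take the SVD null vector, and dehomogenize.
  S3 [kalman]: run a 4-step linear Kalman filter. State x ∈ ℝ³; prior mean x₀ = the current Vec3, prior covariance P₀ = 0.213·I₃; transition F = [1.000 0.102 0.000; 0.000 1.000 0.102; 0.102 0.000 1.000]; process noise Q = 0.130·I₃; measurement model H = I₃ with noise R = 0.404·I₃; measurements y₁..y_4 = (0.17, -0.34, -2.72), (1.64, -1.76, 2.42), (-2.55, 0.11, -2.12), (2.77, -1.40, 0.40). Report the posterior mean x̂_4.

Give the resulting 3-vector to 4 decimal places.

result = (0.6664, -0.8264, -0.1160)

source (fourbar_fk): coupler pose = R=[0.5726 -0.8199 0.0000; 0.8199 0.5726 0.0000; 0.0000 0.0000 1.0000], t=(0.4038, 0.5347, 0.0000)
after S1 (invert_se3): R=[0.5726 0.8199 0.0000; -0.8199 0.5726 -0.0000; 0.0000 0.0000 1.0000], t=(-0.6695, 0.0249, 0.0000)
after S2 (triangulate): (-0.6342, -0.1970, 1.2603)
after S3 (kf_track): (0.6664, -0.8264, -0.1160)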